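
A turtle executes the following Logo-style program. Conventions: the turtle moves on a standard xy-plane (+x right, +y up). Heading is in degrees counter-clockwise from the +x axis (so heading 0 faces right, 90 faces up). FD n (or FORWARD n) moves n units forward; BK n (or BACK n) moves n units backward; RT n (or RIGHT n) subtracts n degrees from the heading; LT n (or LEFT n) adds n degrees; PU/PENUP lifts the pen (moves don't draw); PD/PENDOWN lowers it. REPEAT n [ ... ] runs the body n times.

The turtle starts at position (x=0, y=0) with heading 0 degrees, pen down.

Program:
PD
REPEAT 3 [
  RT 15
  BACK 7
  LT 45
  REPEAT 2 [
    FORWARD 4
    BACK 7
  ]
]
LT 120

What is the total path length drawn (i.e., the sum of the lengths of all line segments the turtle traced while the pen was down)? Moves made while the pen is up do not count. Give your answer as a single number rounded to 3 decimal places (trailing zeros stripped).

Answer: 87

Derivation:
Executing turtle program step by step:
Start: pos=(0,0), heading=0, pen down
PD: pen down
REPEAT 3 [
  -- iteration 1/3 --
  RT 15: heading 0 -> 345
  BK 7: (0,0) -> (-6.761,1.812) [heading=345, draw]
  LT 45: heading 345 -> 30
  REPEAT 2 [
    -- iteration 1/2 --
    FD 4: (-6.761,1.812) -> (-3.297,3.812) [heading=30, draw]
    BK 7: (-3.297,3.812) -> (-9.36,0.312) [heading=30, draw]
    -- iteration 2/2 --
    FD 4: (-9.36,0.312) -> (-5.895,2.312) [heading=30, draw]
    BK 7: (-5.895,2.312) -> (-11.958,-1.188) [heading=30, draw]
  ]
  -- iteration 2/3 --
  RT 15: heading 30 -> 15
  BK 7: (-11.958,-1.188) -> (-18.719,-3) [heading=15, draw]
  LT 45: heading 15 -> 60
  REPEAT 2 [
    -- iteration 1/2 --
    FD 4: (-18.719,-3) -> (-16.719,0.464) [heading=60, draw]
    BK 7: (-16.719,0.464) -> (-20.219,-5.598) [heading=60, draw]
    -- iteration 2/2 --
    FD 4: (-20.219,-5.598) -> (-18.219,-2.134) [heading=60, draw]
    BK 7: (-18.219,-2.134) -> (-21.719,-8.196) [heading=60, draw]
  ]
  -- iteration 3/3 --
  RT 15: heading 60 -> 45
  BK 7: (-21.719,-8.196) -> (-26.669,-13.146) [heading=45, draw]
  LT 45: heading 45 -> 90
  REPEAT 2 [
    -- iteration 1/2 --
    FD 4: (-26.669,-13.146) -> (-26.669,-9.146) [heading=90, draw]
    BK 7: (-26.669,-9.146) -> (-26.669,-16.146) [heading=90, draw]
    -- iteration 2/2 --
    FD 4: (-26.669,-16.146) -> (-26.669,-12.146) [heading=90, draw]
    BK 7: (-26.669,-12.146) -> (-26.669,-19.146) [heading=90, draw]
  ]
]
LT 120: heading 90 -> 210
Final: pos=(-26.669,-19.146), heading=210, 15 segment(s) drawn

Segment lengths:
  seg 1: (0,0) -> (-6.761,1.812), length = 7
  seg 2: (-6.761,1.812) -> (-3.297,3.812), length = 4
  seg 3: (-3.297,3.812) -> (-9.36,0.312), length = 7
  seg 4: (-9.36,0.312) -> (-5.895,2.312), length = 4
  seg 5: (-5.895,2.312) -> (-11.958,-1.188), length = 7
  seg 6: (-11.958,-1.188) -> (-18.719,-3), length = 7
  seg 7: (-18.719,-3) -> (-16.719,0.464), length = 4
  seg 8: (-16.719,0.464) -> (-20.219,-5.598), length = 7
  seg 9: (-20.219,-5.598) -> (-18.219,-2.134), length = 4
  seg 10: (-18.219,-2.134) -> (-21.719,-8.196), length = 7
  seg 11: (-21.719,-8.196) -> (-26.669,-13.146), length = 7
  seg 12: (-26.669,-13.146) -> (-26.669,-9.146), length = 4
  seg 13: (-26.669,-9.146) -> (-26.669,-16.146), length = 7
  seg 14: (-26.669,-16.146) -> (-26.669,-12.146), length = 4
  seg 15: (-26.669,-12.146) -> (-26.669,-19.146), length = 7
Total = 87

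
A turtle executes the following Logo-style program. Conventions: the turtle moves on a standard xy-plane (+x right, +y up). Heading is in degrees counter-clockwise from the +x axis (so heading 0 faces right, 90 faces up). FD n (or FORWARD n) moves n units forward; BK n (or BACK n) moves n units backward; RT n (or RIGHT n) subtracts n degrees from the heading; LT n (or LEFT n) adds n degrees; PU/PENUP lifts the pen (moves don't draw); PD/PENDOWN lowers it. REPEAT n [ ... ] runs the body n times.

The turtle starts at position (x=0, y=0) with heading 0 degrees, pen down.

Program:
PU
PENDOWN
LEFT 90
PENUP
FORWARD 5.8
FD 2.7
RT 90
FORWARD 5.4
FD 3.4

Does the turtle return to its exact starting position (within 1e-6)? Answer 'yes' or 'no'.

Answer: no

Derivation:
Executing turtle program step by step:
Start: pos=(0,0), heading=0, pen down
PU: pen up
PD: pen down
LT 90: heading 0 -> 90
PU: pen up
FD 5.8: (0,0) -> (0,5.8) [heading=90, move]
FD 2.7: (0,5.8) -> (0,8.5) [heading=90, move]
RT 90: heading 90 -> 0
FD 5.4: (0,8.5) -> (5.4,8.5) [heading=0, move]
FD 3.4: (5.4,8.5) -> (8.8,8.5) [heading=0, move]
Final: pos=(8.8,8.5), heading=0, 0 segment(s) drawn

Start position: (0, 0)
Final position: (8.8, 8.5)
Distance = 12.235; >= 1e-6 -> NOT closed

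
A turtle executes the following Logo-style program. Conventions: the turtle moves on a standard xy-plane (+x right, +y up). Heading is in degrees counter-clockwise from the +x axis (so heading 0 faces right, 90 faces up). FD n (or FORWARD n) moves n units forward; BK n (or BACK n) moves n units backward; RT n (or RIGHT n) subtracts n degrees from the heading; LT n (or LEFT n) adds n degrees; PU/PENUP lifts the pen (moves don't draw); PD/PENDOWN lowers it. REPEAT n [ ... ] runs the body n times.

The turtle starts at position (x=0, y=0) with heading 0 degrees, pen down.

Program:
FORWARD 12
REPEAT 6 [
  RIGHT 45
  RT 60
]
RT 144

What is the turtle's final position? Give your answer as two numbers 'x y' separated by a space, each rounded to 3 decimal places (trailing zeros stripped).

Executing turtle program step by step:
Start: pos=(0,0), heading=0, pen down
FD 12: (0,0) -> (12,0) [heading=0, draw]
REPEAT 6 [
  -- iteration 1/6 --
  RT 45: heading 0 -> 315
  RT 60: heading 315 -> 255
  -- iteration 2/6 --
  RT 45: heading 255 -> 210
  RT 60: heading 210 -> 150
  -- iteration 3/6 --
  RT 45: heading 150 -> 105
  RT 60: heading 105 -> 45
  -- iteration 4/6 --
  RT 45: heading 45 -> 0
  RT 60: heading 0 -> 300
  -- iteration 5/6 --
  RT 45: heading 300 -> 255
  RT 60: heading 255 -> 195
  -- iteration 6/6 --
  RT 45: heading 195 -> 150
  RT 60: heading 150 -> 90
]
RT 144: heading 90 -> 306
Final: pos=(12,0), heading=306, 1 segment(s) drawn

Answer: 12 0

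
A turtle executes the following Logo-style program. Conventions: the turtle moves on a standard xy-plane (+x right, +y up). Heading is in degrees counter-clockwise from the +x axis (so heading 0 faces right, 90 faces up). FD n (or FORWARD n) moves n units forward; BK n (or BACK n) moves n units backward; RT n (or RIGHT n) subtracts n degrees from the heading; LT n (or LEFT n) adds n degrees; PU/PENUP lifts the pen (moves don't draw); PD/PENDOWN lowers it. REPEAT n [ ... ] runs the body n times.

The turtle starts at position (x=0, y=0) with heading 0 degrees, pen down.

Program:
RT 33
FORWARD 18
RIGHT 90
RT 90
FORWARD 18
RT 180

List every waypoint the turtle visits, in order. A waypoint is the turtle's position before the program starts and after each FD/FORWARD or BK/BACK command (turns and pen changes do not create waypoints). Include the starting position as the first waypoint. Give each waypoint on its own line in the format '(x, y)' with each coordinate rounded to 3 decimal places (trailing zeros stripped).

Executing turtle program step by step:
Start: pos=(0,0), heading=0, pen down
RT 33: heading 0 -> 327
FD 18: (0,0) -> (15.096,-9.804) [heading=327, draw]
RT 90: heading 327 -> 237
RT 90: heading 237 -> 147
FD 18: (15.096,-9.804) -> (0,0) [heading=147, draw]
RT 180: heading 147 -> 327
Final: pos=(0,0), heading=327, 2 segment(s) drawn
Waypoints (3 total):
(0, 0)
(15.096, -9.804)
(0, 0)

Answer: (0, 0)
(15.096, -9.804)
(0, 0)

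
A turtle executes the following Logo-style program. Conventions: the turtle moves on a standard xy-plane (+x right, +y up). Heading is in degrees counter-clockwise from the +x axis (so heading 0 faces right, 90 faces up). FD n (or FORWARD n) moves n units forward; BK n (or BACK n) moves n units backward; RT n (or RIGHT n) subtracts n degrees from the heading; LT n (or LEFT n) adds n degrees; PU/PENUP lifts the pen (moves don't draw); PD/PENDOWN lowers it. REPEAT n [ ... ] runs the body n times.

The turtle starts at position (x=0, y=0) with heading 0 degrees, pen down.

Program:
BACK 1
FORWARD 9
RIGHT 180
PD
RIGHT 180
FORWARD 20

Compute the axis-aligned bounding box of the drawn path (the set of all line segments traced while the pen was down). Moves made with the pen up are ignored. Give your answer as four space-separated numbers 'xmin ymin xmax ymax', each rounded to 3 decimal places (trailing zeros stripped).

Answer: -1 0 28 0

Derivation:
Executing turtle program step by step:
Start: pos=(0,0), heading=0, pen down
BK 1: (0,0) -> (-1,0) [heading=0, draw]
FD 9: (-1,0) -> (8,0) [heading=0, draw]
RT 180: heading 0 -> 180
PD: pen down
RT 180: heading 180 -> 0
FD 20: (8,0) -> (28,0) [heading=0, draw]
Final: pos=(28,0), heading=0, 3 segment(s) drawn

Segment endpoints: x in {-1, 0, 8, 28}, y in {0, 0}
xmin=-1, ymin=0, xmax=28, ymax=0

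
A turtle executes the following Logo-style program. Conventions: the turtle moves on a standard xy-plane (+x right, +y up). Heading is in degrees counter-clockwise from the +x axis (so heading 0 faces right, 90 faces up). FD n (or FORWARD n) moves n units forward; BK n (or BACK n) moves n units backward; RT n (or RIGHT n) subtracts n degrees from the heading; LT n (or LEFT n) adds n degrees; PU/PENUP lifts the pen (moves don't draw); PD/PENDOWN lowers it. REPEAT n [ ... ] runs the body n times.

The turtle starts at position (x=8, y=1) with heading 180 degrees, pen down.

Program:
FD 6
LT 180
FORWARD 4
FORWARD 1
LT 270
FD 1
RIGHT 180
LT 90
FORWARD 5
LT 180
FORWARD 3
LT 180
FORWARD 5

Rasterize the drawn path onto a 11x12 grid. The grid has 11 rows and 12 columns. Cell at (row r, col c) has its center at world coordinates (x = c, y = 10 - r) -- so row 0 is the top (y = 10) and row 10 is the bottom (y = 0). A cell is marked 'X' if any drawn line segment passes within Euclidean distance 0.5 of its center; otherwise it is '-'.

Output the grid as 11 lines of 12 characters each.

Segment 0: (8,1) -> (2,1)
Segment 1: (2,1) -> (6,1)
Segment 2: (6,1) -> (7,1)
Segment 3: (7,1) -> (7,-0)
Segment 4: (7,-0) -> (2,0)
Segment 5: (2,0) -> (5,-0)
Segment 6: (5,-0) -> (0,0)

Answer: ------------
------------
------------
------------
------------
------------
------------
------------
------------
--XXXXXXX---
XXXXXXXX----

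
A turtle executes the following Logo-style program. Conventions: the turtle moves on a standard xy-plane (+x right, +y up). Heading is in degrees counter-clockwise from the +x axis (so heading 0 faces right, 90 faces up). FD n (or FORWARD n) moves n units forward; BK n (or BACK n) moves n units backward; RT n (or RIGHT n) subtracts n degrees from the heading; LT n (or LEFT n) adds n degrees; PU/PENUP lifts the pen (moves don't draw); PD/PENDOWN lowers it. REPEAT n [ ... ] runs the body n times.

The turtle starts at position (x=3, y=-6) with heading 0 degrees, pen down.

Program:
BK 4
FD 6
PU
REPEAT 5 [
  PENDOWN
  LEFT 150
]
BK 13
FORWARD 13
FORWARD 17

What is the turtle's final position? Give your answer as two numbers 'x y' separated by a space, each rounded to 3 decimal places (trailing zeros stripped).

Answer: 19.722 2.5

Derivation:
Executing turtle program step by step:
Start: pos=(3,-6), heading=0, pen down
BK 4: (3,-6) -> (-1,-6) [heading=0, draw]
FD 6: (-1,-6) -> (5,-6) [heading=0, draw]
PU: pen up
REPEAT 5 [
  -- iteration 1/5 --
  PD: pen down
  LT 150: heading 0 -> 150
  -- iteration 2/5 --
  PD: pen down
  LT 150: heading 150 -> 300
  -- iteration 3/5 --
  PD: pen down
  LT 150: heading 300 -> 90
  -- iteration 4/5 --
  PD: pen down
  LT 150: heading 90 -> 240
  -- iteration 5/5 --
  PD: pen down
  LT 150: heading 240 -> 30
]
BK 13: (5,-6) -> (-6.258,-12.5) [heading=30, draw]
FD 13: (-6.258,-12.5) -> (5,-6) [heading=30, draw]
FD 17: (5,-6) -> (19.722,2.5) [heading=30, draw]
Final: pos=(19.722,2.5), heading=30, 5 segment(s) drawn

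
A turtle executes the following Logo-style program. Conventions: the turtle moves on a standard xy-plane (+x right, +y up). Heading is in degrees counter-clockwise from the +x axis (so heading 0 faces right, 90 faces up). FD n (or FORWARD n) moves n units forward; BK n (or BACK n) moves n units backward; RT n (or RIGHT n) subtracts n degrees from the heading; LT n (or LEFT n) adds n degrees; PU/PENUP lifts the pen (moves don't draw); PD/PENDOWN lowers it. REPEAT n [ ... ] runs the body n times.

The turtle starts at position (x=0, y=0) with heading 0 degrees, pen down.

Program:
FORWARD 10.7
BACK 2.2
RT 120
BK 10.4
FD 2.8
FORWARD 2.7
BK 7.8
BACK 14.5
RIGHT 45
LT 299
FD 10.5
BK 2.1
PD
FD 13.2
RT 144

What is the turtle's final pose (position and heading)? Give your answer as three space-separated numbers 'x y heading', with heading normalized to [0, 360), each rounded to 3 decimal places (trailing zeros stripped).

Executing turtle program step by step:
Start: pos=(0,0), heading=0, pen down
FD 10.7: (0,0) -> (10.7,0) [heading=0, draw]
BK 2.2: (10.7,0) -> (8.5,0) [heading=0, draw]
RT 120: heading 0 -> 240
BK 10.4: (8.5,0) -> (13.7,9.007) [heading=240, draw]
FD 2.8: (13.7,9.007) -> (12.3,6.582) [heading=240, draw]
FD 2.7: (12.3,6.582) -> (10.95,4.244) [heading=240, draw]
BK 7.8: (10.95,4.244) -> (14.85,10.999) [heading=240, draw]
BK 14.5: (14.85,10.999) -> (22.1,23.556) [heading=240, draw]
RT 45: heading 240 -> 195
LT 299: heading 195 -> 134
FD 10.5: (22.1,23.556) -> (14.806,31.109) [heading=134, draw]
BK 2.1: (14.806,31.109) -> (16.265,29.598) [heading=134, draw]
PD: pen down
FD 13.2: (16.265,29.598) -> (7.095,39.094) [heading=134, draw]
RT 144: heading 134 -> 350
Final: pos=(7.095,39.094), heading=350, 10 segment(s) drawn

Answer: 7.095 39.094 350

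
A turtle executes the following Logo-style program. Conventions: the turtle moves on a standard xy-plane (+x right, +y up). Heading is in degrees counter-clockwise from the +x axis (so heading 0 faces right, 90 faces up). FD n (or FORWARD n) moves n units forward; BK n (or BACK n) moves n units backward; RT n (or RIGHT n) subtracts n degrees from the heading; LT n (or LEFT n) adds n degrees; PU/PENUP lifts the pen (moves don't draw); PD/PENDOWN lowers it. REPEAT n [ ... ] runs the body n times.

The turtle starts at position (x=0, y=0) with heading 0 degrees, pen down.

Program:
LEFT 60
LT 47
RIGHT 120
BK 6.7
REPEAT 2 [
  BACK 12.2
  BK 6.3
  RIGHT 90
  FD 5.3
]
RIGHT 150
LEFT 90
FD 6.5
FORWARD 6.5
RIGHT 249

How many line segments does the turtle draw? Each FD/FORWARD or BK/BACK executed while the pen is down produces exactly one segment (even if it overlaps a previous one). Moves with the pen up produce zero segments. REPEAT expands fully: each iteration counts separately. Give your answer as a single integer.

Executing turtle program step by step:
Start: pos=(0,0), heading=0, pen down
LT 60: heading 0 -> 60
LT 47: heading 60 -> 107
RT 120: heading 107 -> 347
BK 6.7: (0,0) -> (-6.528,1.507) [heading=347, draw]
REPEAT 2 [
  -- iteration 1/2 --
  BK 12.2: (-6.528,1.507) -> (-18.416,4.252) [heading=347, draw]
  BK 6.3: (-18.416,4.252) -> (-24.554,5.669) [heading=347, draw]
  RT 90: heading 347 -> 257
  FD 5.3: (-24.554,5.669) -> (-25.746,0.505) [heading=257, draw]
  -- iteration 2/2 --
  BK 12.2: (-25.746,0.505) -> (-23.002,12.392) [heading=257, draw]
  BK 6.3: (-23.002,12.392) -> (-21.585,18.53) [heading=257, draw]
  RT 90: heading 257 -> 167
  FD 5.3: (-21.585,18.53) -> (-26.749,19.723) [heading=167, draw]
]
RT 150: heading 167 -> 17
LT 90: heading 17 -> 107
FD 6.5: (-26.749,19.723) -> (-28.649,25.939) [heading=107, draw]
FD 6.5: (-28.649,25.939) -> (-30.55,32.155) [heading=107, draw]
RT 249: heading 107 -> 218
Final: pos=(-30.55,32.155), heading=218, 9 segment(s) drawn
Segments drawn: 9

Answer: 9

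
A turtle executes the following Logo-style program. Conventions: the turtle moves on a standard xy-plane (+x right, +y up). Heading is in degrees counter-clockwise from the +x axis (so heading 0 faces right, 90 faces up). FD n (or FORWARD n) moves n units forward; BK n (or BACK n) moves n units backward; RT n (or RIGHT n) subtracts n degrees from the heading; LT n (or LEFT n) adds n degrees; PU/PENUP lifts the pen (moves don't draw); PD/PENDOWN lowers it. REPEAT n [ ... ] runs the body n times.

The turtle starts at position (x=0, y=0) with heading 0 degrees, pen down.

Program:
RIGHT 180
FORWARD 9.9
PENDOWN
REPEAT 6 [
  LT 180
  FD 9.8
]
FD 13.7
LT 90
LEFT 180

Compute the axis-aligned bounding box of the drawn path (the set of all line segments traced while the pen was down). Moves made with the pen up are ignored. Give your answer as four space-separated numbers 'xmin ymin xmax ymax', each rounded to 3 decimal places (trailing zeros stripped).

Answer: -23.6 0 0 0

Derivation:
Executing turtle program step by step:
Start: pos=(0,0), heading=0, pen down
RT 180: heading 0 -> 180
FD 9.9: (0,0) -> (-9.9,0) [heading=180, draw]
PD: pen down
REPEAT 6 [
  -- iteration 1/6 --
  LT 180: heading 180 -> 0
  FD 9.8: (-9.9,0) -> (-0.1,0) [heading=0, draw]
  -- iteration 2/6 --
  LT 180: heading 0 -> 180
  FD 9.8: (-0.1,0) -> (-9.9,0) [heading=180, draw]
  -- iteration 3/6 --
  LT 180: heading 180 -> 0
  FD 9.8: (-9.9,0) -> (-0.1,0) [heading=0, draw]
  -- iteration 4/6 --
  LT 180: heading 0 -> 180
  FD 9.8: (-0.1,0) -> (-9.9,0) [heading=180, draw]
  -- iteration 5/6 --
  LT 180: heading 180 -> 0
  FD 9.8: (-9.9,0) -> (-0.1,0) [heading=0, draw]
  -- iteration 6/6 --
  LT 180: heading 0 -> 180
  FD 9.8: (-0.1,0) -> (-9.9,0) [heading=180, draw]
]
FD 13.7: (-9.9,0) -> (-23.6,0) [heading=180, draw]
LT 90: heading 180 -> 270
LT 180: heading 270 -> 90
Final: pos=(-23.6,0), heading=90, 8 segment(s) drawn

Segment endpoints: x in {-23.6, -9.9, -0.1, 0}, y in {0, 0, 0, 0, 0, 0, 0, 0}
xmin=-23.6, ymin=0, xmax=0, ymax=0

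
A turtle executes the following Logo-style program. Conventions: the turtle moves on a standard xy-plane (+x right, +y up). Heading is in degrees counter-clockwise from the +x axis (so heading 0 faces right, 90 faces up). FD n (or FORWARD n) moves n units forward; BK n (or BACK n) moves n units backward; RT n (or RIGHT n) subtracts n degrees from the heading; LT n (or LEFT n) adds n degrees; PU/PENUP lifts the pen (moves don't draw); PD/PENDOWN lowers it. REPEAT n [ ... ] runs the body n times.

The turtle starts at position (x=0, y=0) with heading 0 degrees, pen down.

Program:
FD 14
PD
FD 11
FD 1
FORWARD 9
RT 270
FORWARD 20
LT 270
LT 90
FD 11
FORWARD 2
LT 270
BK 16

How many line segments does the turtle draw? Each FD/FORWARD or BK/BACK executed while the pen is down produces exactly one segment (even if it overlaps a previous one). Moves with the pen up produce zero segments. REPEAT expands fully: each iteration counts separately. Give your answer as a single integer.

Executing turtle program step by step:
Start: pos=(0,0), heading=0, pen down
FD 14: (0,0) -> (14,0) [heading=0, draw]
PD: pen down
FD 11: (14,0) -> (25,0) [heading=0, draw]
FD 1: (25,0) -> (26,0) [heading=0, draw]
FD 9: (26,0) -> (35,0) [heading=0, draw]
RT 270: heading 0 -> 90
FD 20: (35,0) -> (35,20) [heading=90, draw]
LT 270: heading 90 -> 0
LT 90: heading 0 -> 90
FD 11: (35,20) -> (35,31) [heading=90, draw]
FD 2: (35,31) -> (35,33) [heading=90, draw]
LT 270: heading 90 -> 0
BK 16: (35,33) -> (19,33) [heading=0, draw]
Final: pos=(19,33), heading=0, 8 segment(s) drawn
Segments drawn: 8

Answer: 8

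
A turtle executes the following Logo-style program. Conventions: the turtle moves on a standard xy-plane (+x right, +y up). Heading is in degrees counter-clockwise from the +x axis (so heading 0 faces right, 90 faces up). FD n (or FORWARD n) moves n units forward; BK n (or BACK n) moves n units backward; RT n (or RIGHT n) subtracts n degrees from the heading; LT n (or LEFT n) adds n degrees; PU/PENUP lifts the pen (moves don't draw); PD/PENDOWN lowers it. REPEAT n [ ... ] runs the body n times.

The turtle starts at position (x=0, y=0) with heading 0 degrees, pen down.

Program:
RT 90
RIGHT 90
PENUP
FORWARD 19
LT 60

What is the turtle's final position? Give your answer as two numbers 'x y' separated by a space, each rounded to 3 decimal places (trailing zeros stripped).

Executing turtle program step by step:
Start: pos=(0,0), heading=0, pen down
RT 90: heading 0 -> 270
RT 90: heading 270 -> 180
PU: pen up
FD 19: (0,0) -> (-19,0) [heading=180, move]
LT 60: heading 180 -> 240
Final: pos=(-19,0), heading=240, 0 segment(s) drawn

Answer: -19 0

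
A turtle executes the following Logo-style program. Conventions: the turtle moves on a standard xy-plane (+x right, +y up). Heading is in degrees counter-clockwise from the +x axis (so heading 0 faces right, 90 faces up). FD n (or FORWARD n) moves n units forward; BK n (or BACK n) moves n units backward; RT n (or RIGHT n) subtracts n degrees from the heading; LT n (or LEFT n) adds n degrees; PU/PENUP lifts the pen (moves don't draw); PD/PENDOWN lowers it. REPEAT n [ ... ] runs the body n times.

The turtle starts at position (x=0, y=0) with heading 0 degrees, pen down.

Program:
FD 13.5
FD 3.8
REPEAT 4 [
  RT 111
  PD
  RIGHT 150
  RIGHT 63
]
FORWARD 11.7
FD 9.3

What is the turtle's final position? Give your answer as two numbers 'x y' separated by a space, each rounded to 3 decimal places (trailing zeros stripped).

Answer: 0.311 12.343

Derivation:
Executing turtle program step by step:
Start: pos=(0,0), heading=0, pen down
FD 13.5: (0,0) -> (13.5,0) [heading=0, draw]
FD 3.8: (13.5,0) -> (17.3,0) [heading=0, draw]
REPEAT 4 [
  -- iteration 1/4 --
  RT 111: heading 0 -> 249
  PD: pen down
  RT 150: heading 249 -> 99
  RT 63: heading 99 -> 36
  -- iteration 2/4 --
  RT 111: heading 36 -> 285
  PD: pen down
  RT 150: heading 285 -> 135
  RT 63: heading 135 -> 72
  -- iteration 3/4 --
  RT 111: heading 72 -> 321
  PD: pen down
  RT 150: heading 321 -> 171
  RT 63: heading 171 -> 108
  -- iteration 4/4 --
  RT 111: heading 108 -> 357
  PD: pen down
  RT 150: heading 357 -> 207
  RT 63: heading 207 -> 144
]
FD 11.7: (17.3,0) -> (7.835,6.877) [heading=144, draw]
FD 9.3: (7.835,6.877) -> (0.311,12.343) [heading=144, draw]
Final: pos=(0.311,12.343), heading=144, 4 segment(s) drawn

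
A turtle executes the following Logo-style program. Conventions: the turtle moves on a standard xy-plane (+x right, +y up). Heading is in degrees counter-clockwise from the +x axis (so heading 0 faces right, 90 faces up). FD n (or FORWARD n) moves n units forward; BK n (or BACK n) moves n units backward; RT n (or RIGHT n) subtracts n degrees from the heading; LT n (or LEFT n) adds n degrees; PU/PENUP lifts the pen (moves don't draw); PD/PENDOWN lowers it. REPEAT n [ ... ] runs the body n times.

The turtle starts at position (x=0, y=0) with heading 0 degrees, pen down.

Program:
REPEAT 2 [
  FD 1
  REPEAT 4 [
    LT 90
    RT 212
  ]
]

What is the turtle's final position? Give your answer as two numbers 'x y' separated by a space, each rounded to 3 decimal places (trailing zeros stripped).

Answer: 0.384 -0.788

Derivation:
Executing turtle program step by step:
Start: pos=(0,0), heading=0, pen down
REPEAT 2 [
  -- iteration 1/2 --
  FD 1: (0,0) -> (1,0) [heading=0, draw]
  REPEAT 4 [
    -- iteration 1/4 --
    LT 90: heading 0 -> 90
    RT 212: heading 90 -> 238
    -- iteration 2/4 --
    LT 90: heading 238 -> 328
    RT 212: heading 328 -> 116
    -- iteration 3/4 --
    LT 90: heading 116 -> 206
    RT 212: heading 206 -> 354
    -- iteration 4/4 --
    LT 90: heading 354 -> 84
    RT 212: heading 84 -> 232
  ]
  -- iteration 2/2 --
  FD 1: (1,0) -> (0.384,-0.788) [heading=232, draw]
  REPEAT 4 [
    -- iteration 1/4 --
    LT 90: heading 232 -> 322
    RT 212: heading 322 -> 110
    -- iteration 2/4 --
    LT 90: heading 110 -> 200
    RT 212: heading 200 -> 348
    -- iteration 3/4 --
    LT 90: heading 348 -> 78
    RT 212: heading 78 -> 226
    -- iteration 4/4 --
    LT 90: heading 226 -> 316
    RT 212: heading 316 -> 104
  ]
]
Final: pos=(0.384,-0.788), heading=104, 2 segment(s) drawn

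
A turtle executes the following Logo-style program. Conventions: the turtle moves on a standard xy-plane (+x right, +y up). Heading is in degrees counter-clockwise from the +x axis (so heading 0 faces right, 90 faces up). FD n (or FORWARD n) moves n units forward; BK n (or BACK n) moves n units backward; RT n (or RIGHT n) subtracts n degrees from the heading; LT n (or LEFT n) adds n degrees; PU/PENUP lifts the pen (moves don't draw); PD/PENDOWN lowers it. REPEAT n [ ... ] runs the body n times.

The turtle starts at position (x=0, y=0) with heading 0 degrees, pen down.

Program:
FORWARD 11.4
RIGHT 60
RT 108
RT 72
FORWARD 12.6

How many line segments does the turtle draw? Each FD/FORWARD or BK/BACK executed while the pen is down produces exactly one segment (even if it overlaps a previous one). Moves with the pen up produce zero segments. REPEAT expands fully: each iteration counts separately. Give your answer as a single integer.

Answer: 2

Derivation:
Executing turtle program step by step:
Start: pos=(0,0), heading=0, pen down
FD 11.4: (0,0) -> (11.4,0) [heading=0, draw]
RT 60: heading 0 -> 300
RT 108: heading 300 -> 192
RT 72: heading 192 -> 120
FD 12.6: (11.4,0) -> (5.1,10.912) [heading=120, draw]
Final: pos=(5.1,10.912), heading=120, 2 segment(s) drawn
Segments drawn: 2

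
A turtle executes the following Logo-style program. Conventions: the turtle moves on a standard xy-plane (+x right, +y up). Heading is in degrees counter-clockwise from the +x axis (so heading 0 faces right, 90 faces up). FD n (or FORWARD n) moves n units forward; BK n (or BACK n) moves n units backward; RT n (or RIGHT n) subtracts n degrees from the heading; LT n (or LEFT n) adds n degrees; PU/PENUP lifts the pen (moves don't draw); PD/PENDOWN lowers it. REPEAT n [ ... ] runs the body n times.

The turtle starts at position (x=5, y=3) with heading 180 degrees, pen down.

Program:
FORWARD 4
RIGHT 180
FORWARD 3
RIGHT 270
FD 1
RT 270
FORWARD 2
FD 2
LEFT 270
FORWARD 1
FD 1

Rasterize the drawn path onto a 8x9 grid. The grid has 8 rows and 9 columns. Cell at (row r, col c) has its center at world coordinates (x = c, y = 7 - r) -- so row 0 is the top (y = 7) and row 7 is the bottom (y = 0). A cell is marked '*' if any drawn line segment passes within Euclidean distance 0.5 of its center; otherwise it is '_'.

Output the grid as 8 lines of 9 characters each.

Answer: _________
*________
*________
*****____
_*****___
_________
_________
_________

Derivation:
Segment 0: (5,3) -> (1,3)
Segment 1: (1,3) -> (4,3)
Segment 2: (4,3) -> (4,4)
Segment 3: (4,4) -> (2,4)
Segment 4: (2,4) -> (0,4)
Segment 5: (0,4) -> (-0,5)
Segment 6: (-0,5) -> (-0,6)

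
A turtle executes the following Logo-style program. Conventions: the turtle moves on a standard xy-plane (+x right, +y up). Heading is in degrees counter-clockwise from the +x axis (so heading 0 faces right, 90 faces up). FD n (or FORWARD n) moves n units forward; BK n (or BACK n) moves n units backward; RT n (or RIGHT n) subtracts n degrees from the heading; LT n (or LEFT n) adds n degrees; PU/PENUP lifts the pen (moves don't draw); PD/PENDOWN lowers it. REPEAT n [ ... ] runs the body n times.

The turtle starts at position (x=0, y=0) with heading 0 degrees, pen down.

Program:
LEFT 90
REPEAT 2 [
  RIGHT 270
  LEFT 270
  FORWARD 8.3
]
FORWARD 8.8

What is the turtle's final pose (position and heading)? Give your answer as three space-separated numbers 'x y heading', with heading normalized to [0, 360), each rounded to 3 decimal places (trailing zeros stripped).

Answer: 0 25.4 90

Derivation:
Executing turtle program step by step:
Start: pos=(0,0), heading=0, pen down
LT 90: heading 0 -> 90
REPEAT 2 [
  -- iteration 1/2 --
  RT 270: heading 90 -> 180
  LT 270: heading 180 -> 90
  FD 8.3: (0,0) -> (0,8.3) [heading=90, draw]
  -- iteration 2/2 --
  RT 270: heading 90 -> 180
  LT 270: heading 180 -> 90
  FD 8.3: (0,8.3) -> (0,16.6) [heading=90, draw]
]
FD 8.8: (0,16.6) -> (0,25.4) [heading=90, draw]
Final: pos=(0,25.4), heading=90, 3 segment(s) drawn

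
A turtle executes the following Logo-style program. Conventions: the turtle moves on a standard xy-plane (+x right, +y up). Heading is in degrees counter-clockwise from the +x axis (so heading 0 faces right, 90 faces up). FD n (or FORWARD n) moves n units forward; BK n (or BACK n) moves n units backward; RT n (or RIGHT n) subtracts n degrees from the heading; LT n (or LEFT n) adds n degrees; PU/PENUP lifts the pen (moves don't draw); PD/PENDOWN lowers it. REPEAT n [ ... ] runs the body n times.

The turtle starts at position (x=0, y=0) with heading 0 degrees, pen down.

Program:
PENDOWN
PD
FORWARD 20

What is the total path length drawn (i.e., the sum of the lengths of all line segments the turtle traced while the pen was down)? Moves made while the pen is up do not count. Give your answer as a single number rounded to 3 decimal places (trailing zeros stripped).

Answer: 20

Derivation:
Executing turtle program step by step:
Start: pos=(0,0), heading=0, pen down
PD: pen down
PD: pen down
FD 20: (0,0) -> (20,0) [heading=0, draw]
Final: pos=(20,0), heading=0, 1 segment(s) drawn

Segment lengths:
  seg 1: (0,0) -> (20,0), length = 20
Total = 20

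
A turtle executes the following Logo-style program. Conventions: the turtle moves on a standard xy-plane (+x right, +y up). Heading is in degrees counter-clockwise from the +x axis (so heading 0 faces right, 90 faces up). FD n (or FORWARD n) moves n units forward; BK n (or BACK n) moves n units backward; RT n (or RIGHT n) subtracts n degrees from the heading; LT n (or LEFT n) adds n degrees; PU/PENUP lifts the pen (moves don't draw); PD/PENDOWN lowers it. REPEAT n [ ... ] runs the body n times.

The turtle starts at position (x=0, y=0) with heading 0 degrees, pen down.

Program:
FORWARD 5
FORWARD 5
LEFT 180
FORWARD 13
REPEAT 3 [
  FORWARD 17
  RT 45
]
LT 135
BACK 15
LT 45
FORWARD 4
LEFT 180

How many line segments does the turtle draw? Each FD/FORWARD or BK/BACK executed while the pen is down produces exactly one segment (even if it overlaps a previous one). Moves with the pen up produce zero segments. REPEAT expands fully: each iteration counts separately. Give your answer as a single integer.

Answer: 8

Derivation:
Executing turtle program step by step:
Start: pos=(0,0), heading=0, pen down
FD 5: (0,0) -> (5,0) [heading=0, draw]
FD 5: (5,0) -> (10,0) [heading=0, draw]
LT 180: heading 0 -> 180
FD 13: (10,0) -> (-3,0) [heading=180, draw]
REPEAT 3 [
  -- iteration 1/3 --
  FD 17: (-3,0) -> (-20,0) [heading=180, draw]
  RT 45: heading 180 -> 135
  -- iteration 2/3 --
  FD 17: (-20,0) -> (-32.021,12.021) [heading=135, draw]
  RT 45: heading 135 -> 90
  -- iteration 3/3 --
  FD 17: (-32.021,12.021) -> (-32.021,29.021) [heading=90, draw]
  RT 45: heading 90 -> 45
]
LT 135: heading 45 -> 180
BK 15: (-32.021,29.021) -> (-17.021,29.021) [heading=180, draw]
LT 45: heading 180 -> 225
FD 4: (-17.021,29.021) -> (-19.849,26.192) [heading=225, draw]
LT 180: heading 225 -> 45
Final: pos=(-19.849,26.192), heading=45, 8 segment(s) drawn
Segments drawn: 8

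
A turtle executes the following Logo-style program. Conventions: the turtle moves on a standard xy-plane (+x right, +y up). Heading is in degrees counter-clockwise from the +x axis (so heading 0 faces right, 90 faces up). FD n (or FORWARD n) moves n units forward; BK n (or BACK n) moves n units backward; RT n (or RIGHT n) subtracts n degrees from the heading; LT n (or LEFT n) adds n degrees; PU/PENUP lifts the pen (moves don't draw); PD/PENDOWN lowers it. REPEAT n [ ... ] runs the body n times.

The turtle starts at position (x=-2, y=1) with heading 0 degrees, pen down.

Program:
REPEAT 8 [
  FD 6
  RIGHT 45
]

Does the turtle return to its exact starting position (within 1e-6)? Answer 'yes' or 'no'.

Answer: yes

Derivation:
Executing turtle program step by step:
Start: pos=(-2,1), heading=0, pen down
REPEAT 8 [
  -- iteration 1/8 --
  FD 6: (-2,1) -> (4,1) [heading=0, draw]
  RT 45: heading 0 -> 315
  -- iteration 2/8 --
  FD 6: (4,1) -> (8.243,-3.243) [heading=315, draw]
  RT 45: heading 315 -> 270
  -- iteration 3/8 --
  FD 6: (8.243,-3.243) -> (8.243,-9.243) [heading=270, draw]
  RT 45: heading 270 -> 225
  -- iteration 4/8 --
  FD 6: (8.243,-9.243) -> (4,-13.485) [heading=225, draw]
  RT 45: heading 225 -> 180
  -- iteration 5/8 --
  FD 6: (4,-13.485) -> (-2,-13.485) [heading=180, draw]
  RT 45: heading 180 -> 135
  -- iteration 6/8 --
  FD 6: (-2,-13.485) -> (-6.243,-9.243) [heading=135, draw]
  RT 45: heading 135 -> 90
  -- iteration 7/8 --
  FD 6: (-6.243,-9.243) -> (-6.243,-3.243) [heading=90, draw]
  RT 45: heading 90 -> 45
  -- iteration 8/8 --
  FD 6: (-6.243,-3.243) -> (-2,1) [heading=45, draw]
  RT 45: heading 45 -> 0
]
Final: pos=(-2,1), heading=0, 8 segment(s) drawn

Start position: (-2, 1)
Final position: (-2, 1)
Distance = 0; < 1e-6 -> CLOSED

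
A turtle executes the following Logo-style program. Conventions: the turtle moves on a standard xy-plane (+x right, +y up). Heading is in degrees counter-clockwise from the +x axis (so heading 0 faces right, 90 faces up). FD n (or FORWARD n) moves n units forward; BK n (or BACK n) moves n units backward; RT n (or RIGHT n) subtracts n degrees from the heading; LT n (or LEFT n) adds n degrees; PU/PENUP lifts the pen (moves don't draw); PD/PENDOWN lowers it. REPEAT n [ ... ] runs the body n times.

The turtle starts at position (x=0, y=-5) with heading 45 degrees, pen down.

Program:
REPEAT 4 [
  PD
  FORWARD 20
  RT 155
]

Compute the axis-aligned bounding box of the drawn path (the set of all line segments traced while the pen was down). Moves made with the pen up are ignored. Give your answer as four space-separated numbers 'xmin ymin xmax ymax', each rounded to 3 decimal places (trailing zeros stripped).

Answer: 0 -9.652 15.559 10.272

Derivation:
Executing turtle program step by step:
Start: pos=(0,-5), heading=45, pen down
REPEAT 4 [
  -- iteration 1/4 --
  PD: pen down
  FD 20: (0,-5) -> (14.142,9.142) [heading=45, draw]
  RT 155: heading 45 -> 250
  -- iteration 2/4 --
  PD: pen down
  FD 20: (14.142,9.142) -> (7.302,-9.652) [heading=250, draw]
  RT 155: heading 250 -> 95
  -- iteration 3/4 --
  PD: pen down
  FD 20: (7.302,-9.652) -> (5.559,10.272) [heading=95, draw]
  RT 155: heading 95 -> 300
  -- iteration 4/4 --
  PD: pen down
  FD 20: (5.559,10.272) -> (15.559,-7.048) [heading=300, draw]
  RT 155: heading 300 -> 145
]
Final: pos=(15.559,-7.048), heading=145, 4 segment(s) drawn

Segment endpoints: x in {0, 5.559, 7.302, 14.142, 15.559}, y in {-9.652, -7.048, -5, 9.142, 10.272}
xmin=0, ymin=-9.652, xmax=15.559, ymax=10.272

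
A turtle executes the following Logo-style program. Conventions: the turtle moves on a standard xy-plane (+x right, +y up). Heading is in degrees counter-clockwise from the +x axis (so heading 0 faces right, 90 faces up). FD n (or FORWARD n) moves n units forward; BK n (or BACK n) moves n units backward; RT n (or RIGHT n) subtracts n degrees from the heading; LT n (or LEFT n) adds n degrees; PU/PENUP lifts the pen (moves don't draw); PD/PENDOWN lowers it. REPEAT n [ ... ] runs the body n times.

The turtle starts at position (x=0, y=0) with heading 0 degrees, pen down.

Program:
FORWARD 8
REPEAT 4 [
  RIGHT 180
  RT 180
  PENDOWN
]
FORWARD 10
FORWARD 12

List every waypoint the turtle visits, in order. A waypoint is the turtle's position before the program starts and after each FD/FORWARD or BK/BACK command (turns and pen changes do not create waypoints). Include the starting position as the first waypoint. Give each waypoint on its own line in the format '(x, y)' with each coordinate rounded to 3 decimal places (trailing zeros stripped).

Answer: (0, 0)
(8, 0)
(18, 0)
(30, 0)

Derivation:
Executing turtle program step by step:
Start: pos=(0,0), heading=0, pen down
FD 8: (0,0) -> (8,0) [heading=0, draw]
REPEAT 4 [
  -- iteration 1/4 --
  RT 180: heading 0 -> 180
  RT 180: heading 180 -> 0
  PD: pen down
  -- iteration 2/4 --
  RT 180: heading 0 -> 180
  RT 180: heading 180 -> 0
  PD: pen down
  -- iteration 3/4 --
  RT 180: heading 0 -> 180
  RT 180: heading 180 -> 0
  PD: pen down
  -- iteration 4/4 --
  RT 180: heading 0 -> 180
  RT 180: heading 180 -> 0
  PD: pen down
]
FD 10: (8,0) -> (18,0) [heading=0, draw]
FD 12: (18,0) -> (30,0) [heading=0, draw]
Final: pos=(30,0), heading=0, 3 segment(s) drawn
Waypoints (4 total):
(0, 0)
(8, 0)
(18, 0)
(30, 0)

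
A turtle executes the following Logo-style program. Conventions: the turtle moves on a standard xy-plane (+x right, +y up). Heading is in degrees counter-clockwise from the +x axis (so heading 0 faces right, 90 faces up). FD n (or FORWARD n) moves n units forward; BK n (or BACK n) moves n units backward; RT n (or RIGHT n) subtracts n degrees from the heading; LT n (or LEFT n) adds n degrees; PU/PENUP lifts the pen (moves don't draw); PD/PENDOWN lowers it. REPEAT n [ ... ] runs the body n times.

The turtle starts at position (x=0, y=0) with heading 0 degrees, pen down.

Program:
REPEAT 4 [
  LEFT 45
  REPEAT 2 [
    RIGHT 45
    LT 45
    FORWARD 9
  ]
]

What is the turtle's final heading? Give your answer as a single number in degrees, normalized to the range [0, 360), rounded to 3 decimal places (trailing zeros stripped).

Executing turtle program step by step:
Start: pos=(0,0), heading=0, pen down
REPEAT 4 [
  -- iteration 1/4 --
  LT 45: heading 0 -> 45
  REPEAT 2 [
    -- iteration 1/2 --
    RT 45: heading 45 -> 0
    LT 45: heading 0 -> 45
    FD 9: (0,0) -> (6.364,6.364) [heading=45, draw]
    -- iteration 2/2 --
    RT 45: heading 45 -> 0
    LT 45: heading 0 -> 45
    FD 9: (6.364,6.364) -> (12.728,12.728) [heading=45, draw]
  ]
  -- iteration 2/4 --
  LT 45: heading 45 -> 90
  REPEAT 2 [
    -- iteration 1/2 --
    RT 45: heading 90 -> 45
    LT 45: heading 45 -> 90
    FD 9: (12.728,12.728) -> (12.728,21.728) [heading=90, draw]
    -- iteration 2/2 --
    RT 45: heading 90 -> 45
    LT 45: heading 45 -> 90
    FD 9: (12.728,21.728) -> (12.728,30.728) [heading=90, draw]
  ]
  -- iteration 3/4 --
  LT 45: heading 90 -> 135
  REPEAT 2 [
    -- iteration 1/2 --
    RT 45: heading 135 -> 90
    LT 45: heading 90 -> 135
    FD 9: (12.728,30.728) -> (6.364,37.092) [heading=135, draw]
    -- iteration 2/2 --
    RT 45: heading 135 -> 90
    LT 45: heading 90 -> 135
    FD 9: (6.364,37.092) -> (0,43.456) [heading=135, draw]
  ]
  -- iteration 4/4 --
  LT 45: heading 135 -> 180
  REPEAT 2 [
    -- iteration 1/2 --
    RT 45: heading 180 -> 135
    LT 45: heading 135 -> 180
    FD 9: (0,43.456) -> (-9,43.456) [heading=180, draw]
    -- iteration 2/2 --
    RT 45: heading 180 -> 135
    LT 45: heading 135 -> 180
    FD 9: (-9,43.456) -> (-18,43.456) [heading=180, draw]
  ]
]
Final: pos=(-18,43.456), heading=180, 8 segment(s) drawn

Answer: 180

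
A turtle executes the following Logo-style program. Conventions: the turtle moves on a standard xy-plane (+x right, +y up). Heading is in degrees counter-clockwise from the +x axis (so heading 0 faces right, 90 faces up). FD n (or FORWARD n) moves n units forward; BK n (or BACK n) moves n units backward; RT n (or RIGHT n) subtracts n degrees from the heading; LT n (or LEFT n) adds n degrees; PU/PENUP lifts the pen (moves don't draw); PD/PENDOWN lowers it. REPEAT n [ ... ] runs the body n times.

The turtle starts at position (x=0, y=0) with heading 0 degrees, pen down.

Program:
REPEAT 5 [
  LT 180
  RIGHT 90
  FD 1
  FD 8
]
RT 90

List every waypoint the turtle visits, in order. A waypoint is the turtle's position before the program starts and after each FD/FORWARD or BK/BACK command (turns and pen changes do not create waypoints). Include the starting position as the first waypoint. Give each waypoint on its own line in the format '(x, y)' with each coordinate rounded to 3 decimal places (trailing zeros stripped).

Executing turtle program step by step:
Start: pos=(0,0), heading=0, pen down
REPEAT 5 [
  -- iteration 1/5 --
  LT 180: heading 0 -> 180
  RT 90: heading 180 -> 90
  FD 1: (0,0) -> (0,1) [heading=90, draw]
  FD 8: (0,1) -> (0,9) [heading=90, draw]
  -- iteration 2/5 --
  LT 180: heading 90 -> 270
  RT 90: heading 270 -> 180
  FD 1: (0,9) -> (-1,9) [heading=180, draw]
  FD 8: (-1,9) -> (-9,9) [heading=180, draw]
  -- iteration 3/5 --
  LT 180: heading 180 -> 0
  RT 90: heading 0 -> 270
  FD 1: (-9,9) -> (-9,8) [heading=270, draw]
  FD 8: (-9,8) -> (-9,0) [heading=270, draw]
  -- iteration 4/5 --
  LT 180: heading 270 -> 90
  RT 90: heading 90 -> 0
  FD 1: (-9,0) -> (-8,0) [heading=0, draw]
  FD 8: (-8,0) -> (0,0) [heading=0, draw]
  -- iteration 5/5 --
  LT 180: heading 0 -> 180
  RT 90: heading 180 -> 90
  FD 1: (0,0) -> (0,1) [heading=90, draw]
  FD 8: (0,1) -> (0,9) [heading=90, draw]
]
RT 90: heading 90 -> 0
Final: pos=(0,9), heading=0, 10 segment(s) drawn
Waypoints (11 total):
(0, 0)
(0, 1)
(0, 9)
(-1, 9)
(-9, 9)
(-9, 8)
(-9, 0)
(-8, 0)
(0, 0)
(0, 1)
(0, 9)

Answer: (0, 0)
(0, 1)
(0, 9)
(-1, 9)
(-9, 9)
(-9, 8)
(-9, 0)
(-8, 0)
(0, 0)
(0, 1)
(0, 9)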